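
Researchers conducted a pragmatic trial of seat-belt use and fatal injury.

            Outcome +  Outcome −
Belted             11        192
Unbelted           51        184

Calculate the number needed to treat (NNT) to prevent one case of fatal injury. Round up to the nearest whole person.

Risk in treated group = 11/203 = 0.05419; risk in control = 51/235 = 0.21702.
Absolute risk reduction = 0.21702 − 0.05419 = 0.16283
NNT = 1 / ARR = 1 / 0.16283 = 6.141 → round up → 7

7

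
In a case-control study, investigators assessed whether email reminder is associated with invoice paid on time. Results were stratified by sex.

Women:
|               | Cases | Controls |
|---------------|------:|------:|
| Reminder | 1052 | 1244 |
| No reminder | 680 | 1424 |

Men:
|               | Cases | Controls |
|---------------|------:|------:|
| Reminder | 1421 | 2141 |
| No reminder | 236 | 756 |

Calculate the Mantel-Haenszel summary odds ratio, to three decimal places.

1.901

OR_MH = Σ(aᵢdᵢ/nᵢ) / Σ(bᵢcᵢ/nᵢ), where nᵢ is the stratum total.
Stratum 1 (Women): n = 4400; a·d/n = 1052·1424/4400 = 340.4655; b·c/n = 1244·680/4400 = 192.2545
Stratum 2 (Men): n = 4554; a·d/n = 1421·756/4554 = 235.8972; b·c/n = 2141·236/4554 = 110.9521
OR_MH = (340.4655 + 235.8972) / (192.2545 + 110.9521) = 576.3627 / 303.2067 = 1.90089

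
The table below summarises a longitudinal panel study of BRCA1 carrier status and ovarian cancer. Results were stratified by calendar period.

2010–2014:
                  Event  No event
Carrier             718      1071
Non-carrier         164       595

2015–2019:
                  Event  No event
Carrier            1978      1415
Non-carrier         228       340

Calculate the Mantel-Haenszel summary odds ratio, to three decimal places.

OR_MH = Σ(aᵢdᵢ/nᵢ) / Σ(bᵢcᵢ/nᵢ), where nᵢ is the stratum total.
Stratum 1 (2010–2014): n = 2548; a·d/n = 718·595/2548 = 167.6648; b·c/n = 1071·164/2548 = 68.9341
Stratum 2 (2015–2019): n = 3961; a·d/n = 1978·340/3961 = 169.7854; b·c/n = 1415·228/3961 = 81.4491
OR_MH = (167.6648 + 169.7854) / (68.9341 + 81.4491) = 337.4502 / 150.3832 = 2.24394

2.244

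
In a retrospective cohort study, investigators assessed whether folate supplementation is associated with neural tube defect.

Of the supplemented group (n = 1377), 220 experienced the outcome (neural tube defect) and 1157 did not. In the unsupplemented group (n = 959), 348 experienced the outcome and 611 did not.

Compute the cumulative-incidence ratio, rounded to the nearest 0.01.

0.44

From the description: a = 220, b = 1157, c = 348, d = 611.
Risk in exposed = 220/1377 = 0.15977; risk in unexposed = 348/959 = 0.36288.
RR = 0.15977 / 0.36288 = 0.44028
The risk is 56% lower among the exposed than among the unexposed.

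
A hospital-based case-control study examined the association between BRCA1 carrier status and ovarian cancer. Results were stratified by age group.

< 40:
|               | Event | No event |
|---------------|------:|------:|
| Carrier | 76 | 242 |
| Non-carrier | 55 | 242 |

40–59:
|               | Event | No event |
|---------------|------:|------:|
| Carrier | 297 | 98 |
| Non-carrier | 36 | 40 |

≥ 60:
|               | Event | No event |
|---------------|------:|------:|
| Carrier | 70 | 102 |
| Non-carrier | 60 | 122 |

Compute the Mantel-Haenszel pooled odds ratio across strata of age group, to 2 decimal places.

1.71

OR_MH = Σ(aᵢdᵢ/nᵢ) / Σ(bᵢcᵢ/nᵢ), where nᵢ is the stratum total.
Stratum 1 (< 40): n = 615; a·d/n = 76·242/615 = 29.9057; b·c/n = 242·55/615 = 21.6423
Stratum 2 (40–59): n = 471; a·d/n = 297·40/471 = 25.2229; b·c/n = 98·36/471 = 7.4904
Stratum 3 (≥ 60): n = 354; a·d/n = 70·122/354 = 24.1243; b·c/n = 102·60/354 = 17.2881
OR_MH = (29.9057 + 25.2229 + 24.1243) / (21.6423 + 7.4904 + 17.2881) = 79.2529 / 46.4209 = 1.70727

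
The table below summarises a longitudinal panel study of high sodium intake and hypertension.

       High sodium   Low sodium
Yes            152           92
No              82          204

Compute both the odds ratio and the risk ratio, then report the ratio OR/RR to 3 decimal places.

1.967

Reading the table with exposure as columns: a = 152 (High sodium, case), b = 82 (High sodium, non-case), c = 92 (Low sodium, case), d = 204.
OR = (152·204)/(82·92) = 31008/7544 = 4.11029
Risk in exposed = 152/234 = 0.64957; risk in unexposed = 92/296 = 0.31081; RR = 2.08993
OR/RR = 4.11029 / 2.08993 = 1.96671
The outcome is not rare, so the OR lies further from 1 than the RR.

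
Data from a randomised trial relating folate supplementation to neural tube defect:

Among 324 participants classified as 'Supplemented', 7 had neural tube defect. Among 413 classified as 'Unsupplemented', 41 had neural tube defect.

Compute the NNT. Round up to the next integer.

13

Risk in treated group = 7/324 = 0.02160; risk in control = 41/413 = 0.09927.
Absolute risk reduction = 0.09927 − 0.02160 = 0.07767
NNT = 1 / ARR = 1 / 0.07767 = 12.875 → round up → 13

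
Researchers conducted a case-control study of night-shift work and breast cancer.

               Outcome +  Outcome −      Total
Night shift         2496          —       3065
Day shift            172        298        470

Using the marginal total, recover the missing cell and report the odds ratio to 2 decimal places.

The missing cell is in the exposed row: 3065 − 2496 = 569.
So a = 2496, b = 569, c = 172, d = 298.
OR = (a·d)/(b·c) = (2496 × 298) / (569 × 172) = 743808 / 97868 = 7.60011

7.60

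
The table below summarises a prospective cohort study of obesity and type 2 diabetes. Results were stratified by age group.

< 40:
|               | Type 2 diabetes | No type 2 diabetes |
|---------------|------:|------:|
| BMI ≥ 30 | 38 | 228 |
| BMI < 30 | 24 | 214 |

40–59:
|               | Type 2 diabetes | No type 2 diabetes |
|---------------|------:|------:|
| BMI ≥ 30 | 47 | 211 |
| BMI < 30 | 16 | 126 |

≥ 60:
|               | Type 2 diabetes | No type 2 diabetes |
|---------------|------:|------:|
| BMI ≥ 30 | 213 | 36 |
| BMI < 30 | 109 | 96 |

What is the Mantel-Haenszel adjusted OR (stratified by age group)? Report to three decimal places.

OR_MH = Σ(aᵢdᵢ/nᵢ) / Σ(bᵢcᵢ/nᵢ), where nᵢ is the stratum total.
Stratum 1 (< 40): n = 504; a·d/n = 38·214/504 = 16.1349; b·c/n = 228·24/504 = 10.8571
Stratum 2 (40–59): n = 400; a·d/n = 47·126/400 = 14.8050; b·c/n = 211·16/400 = 8.4400
Stratum 3 (≥ 60): n = 454; a·d/n = 213·96/454 = 45.0396; b·c/n = 36·109/454 = 8.6432
OR_MH = (16.1349 + 14.8050 + 45.0396) / (10.8571 + 8.4400 + 8.6432) = 75.9796 / 27.9403 = 2.71935

2.719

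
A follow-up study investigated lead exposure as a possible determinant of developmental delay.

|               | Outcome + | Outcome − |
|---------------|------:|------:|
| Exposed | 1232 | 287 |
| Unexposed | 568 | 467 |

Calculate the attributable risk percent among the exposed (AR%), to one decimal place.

Cells: a = 1232, b = 287, c = 568, d = 467.
Risk in exposed = 1232/1519 = 0.81106; risk in unexposed = 568/1035 = 0.54879.
RR = 0.81106/0.54879 = 1.47790
AR% = (RR − 1)/RR × 100 = (1.47790 − 1)/1.47790 × 100 = 32.3364%

32.3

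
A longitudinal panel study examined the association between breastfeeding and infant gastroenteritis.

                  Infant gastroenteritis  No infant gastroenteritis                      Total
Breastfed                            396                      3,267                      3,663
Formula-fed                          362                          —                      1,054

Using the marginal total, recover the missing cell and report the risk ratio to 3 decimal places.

The missing cell is in the unexposed row: 1054 − 362 = 692.
So a = 396, b = 3267, c = 362, d = 692.
RR = [a/(a+b)] / [c/(c+d)] = (396/3663) / (362/1054) = 0.10811/0.34345 = 0.31477

0.315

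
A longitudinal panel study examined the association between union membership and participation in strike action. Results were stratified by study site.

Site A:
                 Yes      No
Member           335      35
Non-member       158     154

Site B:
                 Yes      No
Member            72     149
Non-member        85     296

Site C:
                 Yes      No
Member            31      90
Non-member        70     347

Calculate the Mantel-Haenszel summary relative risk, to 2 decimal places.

1.68

RR_MH = Σ(aᵢ·n₀ᵢ/nᵢ) / Σ(cᵢ·n₁ᵢ/nᵢ), with n₁ᵢ = aᵢ+bᵢ (exposed), n₀ᵢ = cᵢ+dᵢ (unexposed), nᵢ = n₁ᵢ+n₀ᵢ.
Stratum 1 (Site A): n₁ = 370, n₀ = 312, n = 682; a·n₀/n = 335·312/682 = 153.2551; c·n₁/n = 158·370/682 = 85.7185
Stratum 2 (Site B): n₁ = 221, n₀ = 381, n = 602; a·n₀/n = 72·381/602 = 45.5681; c·n₁/n = 85·221/602 = 31.2043
Stratum 3 (Site C): n₁ = 121, n₀ = 417, n = 538; a·n₀/n = 31·417/538 = 24.0279; c·n₁/n = 70·121/538 = 15.7435
RR_MH = (153.2551 + 45.5681 + 24.0279) / (85.7185 + 31.2043 + 15.7435) = 222.8511 / 132.6663 = 1.67979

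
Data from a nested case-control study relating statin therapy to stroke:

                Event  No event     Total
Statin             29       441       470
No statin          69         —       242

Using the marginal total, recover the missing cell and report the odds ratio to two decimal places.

The missing cell is in the unexposed row: 242 − 69 = 173.
So a = 29, b = 441, c = 69, d = 173.
OR = (a·d)/(b·c) = (29 × 173) / (441 × 69) = 5017 / 30429 = 0.16488

0.16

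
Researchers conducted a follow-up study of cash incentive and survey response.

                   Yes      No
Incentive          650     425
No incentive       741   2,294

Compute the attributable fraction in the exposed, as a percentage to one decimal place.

59.6

Cells: a = 650, b = 425, c = 741, d = 2294.
Risk in exposed = 650/1075 = 0.60465; risk in unexposed = 741/3035 = 0.24415.
RR = 0.60465/0.24415 = 2.47654
AR% = (RR − 1)/RR × 100 = (2.47654 − 1)/2.47654 × 100 = 59.6211%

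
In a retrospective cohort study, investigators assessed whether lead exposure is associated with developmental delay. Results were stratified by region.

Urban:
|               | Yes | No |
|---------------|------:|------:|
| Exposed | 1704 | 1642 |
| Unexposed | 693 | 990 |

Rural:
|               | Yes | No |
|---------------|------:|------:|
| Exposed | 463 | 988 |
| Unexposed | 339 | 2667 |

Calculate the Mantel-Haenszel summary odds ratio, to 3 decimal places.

2.032

OR_MH = Σ(aᵢdᵢ/nᵢ) / Σ(bᵢcᵢ/nᵢ), where nᵢ is the stratum total.
Stratum 1 (Urban): n = 5029; a·d/n = 1704·990/5029 = 335.4464; b·c/n = 1642·693/5029 = 226.2688
Stratum 2 (Rural): n = 4457; a·d/n = 463·2667/4457 = 277.0521; b·c/n = 988·339/4457 = 75.1474
OR_MH = (335.4464 + 277.0521) / (226.2688 + 75.1474) = 612.4985 / 301.4162 = 2.03207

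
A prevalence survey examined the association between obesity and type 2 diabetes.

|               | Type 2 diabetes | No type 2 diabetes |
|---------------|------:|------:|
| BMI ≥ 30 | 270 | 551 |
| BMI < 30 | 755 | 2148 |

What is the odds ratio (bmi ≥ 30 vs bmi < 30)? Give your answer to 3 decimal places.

Cells: a = 270, b = 551, c = 755, d = 2148.
OR = (a·d)/(b·c) = (270 × 2148) / (551 × 755) = 579960 / 416005 = 1.39412
The odds of type 2 diabetes are about 1.39 times as high in the bmi ≥ 30 group.

1.394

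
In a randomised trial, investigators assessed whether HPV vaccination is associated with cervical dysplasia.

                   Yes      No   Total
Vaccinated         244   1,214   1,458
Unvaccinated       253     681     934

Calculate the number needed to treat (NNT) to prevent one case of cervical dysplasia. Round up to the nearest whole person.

Risk in treated group = 244/1458 = 0.16735; risk in control = 253/934 = 0.27088.
Absolute risk reduction = 0.27088 − 0.16735 = 0.10353
NNT = 1 / ARR = 1 / 0.10353 = 9.659 → round up → 10

10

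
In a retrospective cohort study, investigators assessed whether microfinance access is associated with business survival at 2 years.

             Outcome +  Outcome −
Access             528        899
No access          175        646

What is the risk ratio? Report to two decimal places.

1.74

Cells: a = 528, b = 899, c = 175, d = 646.
Risk in exposed = 528/1427 = 0.37001; risk in unexposed = 175/821 = 0.21315.
RR = 0.37001 / 0.21315 = 1.73586
The risk among the exposed is 1.74 times that among the unexposed.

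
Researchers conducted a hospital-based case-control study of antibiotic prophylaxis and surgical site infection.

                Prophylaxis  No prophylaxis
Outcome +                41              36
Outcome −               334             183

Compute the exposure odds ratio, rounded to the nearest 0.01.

Reading the table with exposure as columns: a = 41 (Prophylaxis, case), b = 334 (Prophylaxis, non-case), c = 36 (No prophylaxis, case), d = 183.
OR = (a·d)/(b·c) = (41 × 183) / (334 × 36) = 7503 / 12024 = 0.62400
Exposure is associated with lower odds of surgical site infection (OR = 0.62 < 1).

0.62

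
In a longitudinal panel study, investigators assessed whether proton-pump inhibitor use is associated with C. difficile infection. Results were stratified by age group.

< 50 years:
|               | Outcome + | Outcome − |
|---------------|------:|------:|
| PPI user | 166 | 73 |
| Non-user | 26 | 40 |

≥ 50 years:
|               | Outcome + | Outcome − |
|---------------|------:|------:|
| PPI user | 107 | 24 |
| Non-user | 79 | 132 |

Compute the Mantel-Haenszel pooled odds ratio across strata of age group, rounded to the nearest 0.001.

OR_MH = Σ(aᵢdᵢ/nᵢ) / Σ(bᵢcᵢ/nᵢ), where nᵢ is the stratum total.
Stratum 1 (< 50 years): n = 305; a·d/n = 166·40/305 = 21.7705; b·c/n = 73·26/305 = 6.2230
Stratum 2 (≥ 50 years): n = 342; a·d/n = 107·132/342 = 41.2982; b·c/n = 24·79/342 = 5.5439
OR_MH = (21.7705 + 41.2982) / (6.2230 + 5.5439) = 63.0687 / 11.7668 = 5.35988

5.360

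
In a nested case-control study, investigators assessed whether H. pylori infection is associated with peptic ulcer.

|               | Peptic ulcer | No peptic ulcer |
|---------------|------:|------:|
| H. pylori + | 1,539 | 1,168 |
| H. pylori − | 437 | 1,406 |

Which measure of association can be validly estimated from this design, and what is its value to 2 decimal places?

4.24

Cells: a = 1539, b = 1168, c = 437, d = 1406.
This is a nested case-control study: participants were sampled on outcome status, so risks in the source population cannot be estimated directly — relative risk is not valid here. The odds ratio is the appropriate measure.
OR = (a·d)/(b·c) = (1539 × 1406) / (1168 × 437) = 2163834 / 510416 = 4.23935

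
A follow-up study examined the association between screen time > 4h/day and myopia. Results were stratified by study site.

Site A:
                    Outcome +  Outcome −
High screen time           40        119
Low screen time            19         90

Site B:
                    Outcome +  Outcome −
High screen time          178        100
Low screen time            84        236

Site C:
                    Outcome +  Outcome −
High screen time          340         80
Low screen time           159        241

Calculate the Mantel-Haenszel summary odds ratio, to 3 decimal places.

4.832

OR_MH = Σ(aᵢdᵢ/nᵢ) / Σ(bᵢcᵢ/nᵢ), where nᵢ is the stratum total.
Stratum 1 (Site A): n = 268; a·d/n = 40·90/268 = 13.4328; b·c/n = 119·19/268 = 8.4366
Stratum 2 (Site B): n = 598; a·d/n = 178·236/598 = 70.2475; b·c/n = 100·84/598 = 14.0468
Stratum 3 (Site C): n = 820; a·d/n = 340·241/820 = 99.9268; b·c/n = 80·159/820 = 15.5122
OR_MH = (13.4328 + 70.2475 + 99.9268) / (8.4366 + 14.0468 + 15.5122) = 183.6072 / 37.9956 = 4.83233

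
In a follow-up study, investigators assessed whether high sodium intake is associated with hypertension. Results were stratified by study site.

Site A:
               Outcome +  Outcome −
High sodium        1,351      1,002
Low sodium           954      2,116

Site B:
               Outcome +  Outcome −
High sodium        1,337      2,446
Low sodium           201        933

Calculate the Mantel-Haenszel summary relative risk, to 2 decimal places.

1.89

RR_MH = Σ(aᵢ·n₀ᵢ/nᵢ) / Σ(cᵢ·n₁ᵢ/nᵢ), with n₁ᵢ = aᵢ+bᵢ (exposed), n₀ᵢ = cᵢ+dᵢ (unexposed), nᵢ = n₁ᵢ+n₀ᵢ.
Stratum 1 (Site A): n₁ = 2353, n₀ = 3070, n = 5423; a·n₀/n = 1351·3070/5423 = 764.8110; c·n₁/n = 954·2353/5423 = 413.9336
Stratum 2 (Site B): n₁ = 3783, n₀ = 1134, n = 4917; a·n₀/n = 1337·1134/4917 = 308.3502; c·n₁/n = 201·3783/4917 = 154.6437
RR_MH = (764.8110 + 308.3502) / (413.9336 + 154.6437) = 1073.1612 / 568.5773 = 1.88745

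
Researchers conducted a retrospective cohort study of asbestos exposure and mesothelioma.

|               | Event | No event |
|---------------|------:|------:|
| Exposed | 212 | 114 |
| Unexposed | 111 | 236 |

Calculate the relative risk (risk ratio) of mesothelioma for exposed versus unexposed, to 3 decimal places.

2.033

Cells: a = 212, b = 114, c = 111, d = 236.
Risk in exposed = 212/326 = 0.65031; risk in unexposed = 111/347 = 0.31988.
RR = 0.65031 / 0.31988 = 2.03294
The risk among the exposed is 2.03 times that among the unexposed.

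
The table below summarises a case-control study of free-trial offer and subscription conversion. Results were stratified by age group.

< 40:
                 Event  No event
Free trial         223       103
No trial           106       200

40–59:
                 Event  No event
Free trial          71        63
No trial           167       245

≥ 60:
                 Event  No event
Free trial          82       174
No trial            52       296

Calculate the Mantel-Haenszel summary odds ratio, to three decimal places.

OR_MH = Σ(aᵢdᵢ/nᵢ) / Σ(bᵢcᵢ/nᵢ), where nᵢ is the stratum total.
Stratum 1 (< 40): n = 632; a·d/n = 223·200/632 = 70.5696; b·c/n = 103·106/632 = 17.2753
Stratum 2 (40–59): n = 546; a·d/n = 71·245/546 = 31.8590; b·c/n = 63·167/546 = 19.2692
Stratum 3 (≥ 60): n = 604; a·d/n = 82·296/604 = 40.1854; b·c/n = 174·52/604 = 14.9801
OR_MH = (70.5696 + 31.8590 + 40.1854) / (17.2753 + 19.2692 + 14.9801) = 142.6140 / 51.5247 = 2.76788

2.768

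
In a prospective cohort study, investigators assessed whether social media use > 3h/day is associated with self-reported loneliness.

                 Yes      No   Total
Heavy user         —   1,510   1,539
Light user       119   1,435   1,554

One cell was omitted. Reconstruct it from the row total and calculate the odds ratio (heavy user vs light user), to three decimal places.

0.232

The missing cell is in the exposed row: 1539 − 1510 = 29.
So a = 29, b = 1510, c = 119, d = 1435.
OR = (a·d)/(b·c) = (29 × 1435) / (1510 × 119) = 41615 / 179690 = 0.23159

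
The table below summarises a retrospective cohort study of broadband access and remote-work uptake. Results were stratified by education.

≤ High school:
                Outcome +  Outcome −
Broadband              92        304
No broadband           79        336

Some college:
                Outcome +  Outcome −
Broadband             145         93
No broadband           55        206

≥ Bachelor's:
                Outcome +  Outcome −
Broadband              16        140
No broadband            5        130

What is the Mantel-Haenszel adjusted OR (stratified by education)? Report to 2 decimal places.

OR_MH = Σ(aᵢdᵢ/nᵢ) / Σ(bᵢcᵢ/nᵢ), where nᵢ is the stratum total.
Stratum 1 (≤ High school): n = 811; a·d/n = 92·336/811 = 38.1159; b·c/n = 304·79/811 = 29.6128
Stratum 2 (Some college): n = 499; a·d/n = 145·206/499 = 59.8597; b·c/n = 93·55/499 = 10.2505
Stratum 3 (≥ Bachelor's): n = 291; a·d/n = 16·130/291 = 7.1478; b·c/n = 140·5/291 = 2.4055
OR_MH = (38.1159 + 59.8597 + 7.1478) / (29.6128 + 10.2505 + 2.4055) = 105.1234 / 42.2688 = 2.48702

2.49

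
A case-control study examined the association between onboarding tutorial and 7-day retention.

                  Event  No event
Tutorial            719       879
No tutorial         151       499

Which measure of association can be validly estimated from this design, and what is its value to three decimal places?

Cells: a = 719, b = 879, c = 151, d = 499.
This is a case-control study: participants were sampled on outcome status, so risks in the source population cannot be estimated directly — relative risk is not valid here. The odds ratio is the appropriate measure.
OR = (a·d)/(b·c) = (719 × 499) / (879 × 151) = 358781 / 132729 = 2.70311

2.703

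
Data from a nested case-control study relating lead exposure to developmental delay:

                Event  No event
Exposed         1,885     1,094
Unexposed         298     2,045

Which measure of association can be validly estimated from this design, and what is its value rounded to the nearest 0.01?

Cells: a = 1885, b = 1094, c = 298, d = 2045.
This is a nested case-control study: participants were sampled on outcome status, so risks in the source population cannot be estimated directly — relative risk is not valid here. The odds ratio is the appropriate measure.
OR = (a·d)/(b·c) = (1885 × 2045) / (1094 × 298) = 3854825 / 326012 = 11.82418

11.82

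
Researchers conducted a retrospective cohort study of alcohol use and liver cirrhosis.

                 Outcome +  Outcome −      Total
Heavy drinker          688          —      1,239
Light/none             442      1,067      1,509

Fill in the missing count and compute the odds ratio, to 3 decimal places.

3.014

The missing cell is in the exposed row: 1239 − 688 = 551.
So a = 688, b = 551, c = 442, d = 1067.
OR = (a·d)/(b·c) = (688 × 1067) / (551 × 442) = 734096 / 243542 = 3.01425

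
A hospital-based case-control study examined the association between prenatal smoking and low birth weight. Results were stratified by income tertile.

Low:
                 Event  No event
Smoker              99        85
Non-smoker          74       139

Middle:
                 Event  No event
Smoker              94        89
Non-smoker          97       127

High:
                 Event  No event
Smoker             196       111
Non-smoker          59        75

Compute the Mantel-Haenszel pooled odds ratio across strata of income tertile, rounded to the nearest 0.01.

1.88

OR_MH = Σ(aᵢdᵢ/nᵢ) / Σ(bᵢcᵢ/nᵢ), where nᵢ is the stratum total.
Stratum 1 (Low): n = 397; a·d/n = 99·139/397 = 34.6625; b·c/n = 85·74/397 = 15.8438
Stratum 2 (Middle): n = 407; a·d/n = 94·127/407 = 29.3317; b·c/n = 89·97/407 = 21.2113
Stratum 3 (High): n = 441; a·d/n = 196·75/441 = 33.3333; b·c/n = 111·59/441 = 14.8503
OR_MH = (34.6625 + 29.3317 + 33.3333) / (15.8438 + 21.2113 + 14.8503) = 97.3275 / 51.9055 = 1.87509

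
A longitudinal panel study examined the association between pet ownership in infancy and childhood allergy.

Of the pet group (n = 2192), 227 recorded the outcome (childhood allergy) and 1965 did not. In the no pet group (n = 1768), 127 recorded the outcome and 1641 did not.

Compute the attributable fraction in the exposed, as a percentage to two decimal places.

30.64

From the description: a = 227, b = 1965, c = 127, d = 1641.
Risk in exposed = 227/2192 = 0.10356; risk in unexposed = 127/1768 = 0.07183.
RR = 0.10356/0.07183 = 1.44166
AR% = (RR − 1)/RR × 100 = (1.44166 − 1)/1.44166 × 100 = 30.6357%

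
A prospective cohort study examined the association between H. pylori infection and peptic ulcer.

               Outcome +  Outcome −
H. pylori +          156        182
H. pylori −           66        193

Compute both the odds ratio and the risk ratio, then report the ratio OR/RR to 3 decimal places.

Cells: a = 156, b = 182, c = 66, d = 193.
OR = (156·193)/(182·66) = 30108/12012 = 2.50649
Risk in exposed = 156/338 = 0.46154; risk in unexposed = 66/259 = 0.25483; RR = 1.81119
OR/RR = 2.50649 / 1.81119 = 1.38389
The outcome is not rare, so the OR lies further from 1 than the RR.

1.384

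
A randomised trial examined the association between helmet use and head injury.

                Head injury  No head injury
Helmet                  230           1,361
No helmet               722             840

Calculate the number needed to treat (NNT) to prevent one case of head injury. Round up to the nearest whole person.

Risk in treated group = 230/1591 = 0.14456; risk in control = 722/1562 = 0.46223.
Absolute risk reduction = 0.46223 − 0.14456 = 0.31766
NNT = 1 / ARR = 1 / 0.31766 = 3.148 → round up → 4

4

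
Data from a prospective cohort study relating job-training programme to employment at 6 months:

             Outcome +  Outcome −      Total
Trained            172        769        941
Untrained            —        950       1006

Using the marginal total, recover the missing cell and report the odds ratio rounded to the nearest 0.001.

The missing cell is in the unexposed row: 1006 − 950 = 56.
So a = 172, b = 769, c = 56, d = 950.
OR = (a·d)/(b·c) = (172 × 950) / (769 × 56) = 163400 / 43064 = 3.79435

3.794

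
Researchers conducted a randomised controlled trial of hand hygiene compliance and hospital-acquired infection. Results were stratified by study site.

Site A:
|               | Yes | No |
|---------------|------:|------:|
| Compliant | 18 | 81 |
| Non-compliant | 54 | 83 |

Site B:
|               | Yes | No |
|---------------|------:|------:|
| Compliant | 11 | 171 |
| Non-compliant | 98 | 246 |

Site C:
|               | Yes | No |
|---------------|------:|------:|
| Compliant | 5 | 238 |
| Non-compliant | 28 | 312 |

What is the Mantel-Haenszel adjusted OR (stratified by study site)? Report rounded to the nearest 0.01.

OR_MH = Σ(aᵢdᵢ/nᵢ) / Σ(bᵢcᵢ/nᵢ), where nᵢ is the stratum total.
Stratum 1 (Site A): n = 236; a·d/n = 18·83/236 = 6.3305; b·c/n = 81·54/236 = 18.5339
Stratum 2 (Site B): n = 526; a·d/n = 11·246/526 = 5.1445; b·c/n = 171·98/526 = 31.8593
Stratum 3 (Site C): n = 583; a·d/n = 5·312/583 = 2.6758; b·c/n = 238·28/583 = 11.4305
OR_MH = (6.3305 + 5.1445 + 2.6758) / (18.5339 + 31.8593 + 11.4305) = 14.1508 / 61.8237 = 0.22889

0.23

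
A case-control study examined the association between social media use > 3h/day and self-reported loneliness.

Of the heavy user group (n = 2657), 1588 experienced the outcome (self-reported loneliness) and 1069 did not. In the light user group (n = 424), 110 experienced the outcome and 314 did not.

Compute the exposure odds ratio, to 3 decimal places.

4.240

From the description: a = 1588, b = 1069, c = 110, d = 314.
OR = (a·d)/(b·c) = (1588 × 314) / (1069 × 110) = 498632 / 117590 = 4.24043
The odds of self-reported loneliness are about 4.24 times as high in the heavy user group.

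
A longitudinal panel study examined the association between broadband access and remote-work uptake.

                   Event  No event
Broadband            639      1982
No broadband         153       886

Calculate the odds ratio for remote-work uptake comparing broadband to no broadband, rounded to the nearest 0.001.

1.867

Cells: a = 639, b = 1982, c = 153, d = 886.
OR = (a·d)/(b·c) = (639 × 886) / (1982 × 153) = 566154 / 303246 = 1.86698
The odds of remote-work uptake are about 1.87 times as high in the broadband group.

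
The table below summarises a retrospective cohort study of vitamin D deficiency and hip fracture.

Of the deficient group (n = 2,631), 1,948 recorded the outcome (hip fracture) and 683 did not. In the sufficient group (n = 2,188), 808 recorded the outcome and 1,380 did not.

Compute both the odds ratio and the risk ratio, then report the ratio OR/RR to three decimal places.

2.430

From the description: a = 1948, b = 683, c = 808, d = 1380.
OR = (1948·1380)/(683·808) = 2688240/551864 = 4.87120
Risk in exposed = 1948/2631 = 0.74040; risk in unexposed = 808/2188 = 0.36929; RR = 2.00495
OR/RR = 4.87120 / 2.00495 = 2.42958
The outcome is not rare, so the OR lies further from 1 than the RR.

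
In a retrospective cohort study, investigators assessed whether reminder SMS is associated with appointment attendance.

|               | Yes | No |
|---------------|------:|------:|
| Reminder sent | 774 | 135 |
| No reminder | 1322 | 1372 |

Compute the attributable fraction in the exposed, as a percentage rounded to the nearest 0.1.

Cells: a = 774, b = 135, c = 1322, d = 1372.
Risk in exposed = 774/909 = 0.85149; risk in unexposed = 1322/2694 = 0.49072.
RR = 0.85149/0.49072 = 1.73517
AR% = (RR − 1)/RR × 100 = (1.73517 − 1)/1.73517 × 100 = 42.3689%

42.4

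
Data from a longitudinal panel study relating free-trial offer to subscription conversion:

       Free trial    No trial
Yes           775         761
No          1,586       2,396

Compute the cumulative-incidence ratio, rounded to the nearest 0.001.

Reading the table with exposure as columns: a = 775 (Free trial, case), b = 1586 (Free trial, non-case), c = 761 (No trial, case), d = 2396.
Risk in exposed = 775/2361 = 0.32825; risk in unexposed = 761/3157 = 0.24105.
RR = 0.32825 / 0.24105 = 1.36174
The risk among the exposed is 1.36 times that among the unexposed.

1.362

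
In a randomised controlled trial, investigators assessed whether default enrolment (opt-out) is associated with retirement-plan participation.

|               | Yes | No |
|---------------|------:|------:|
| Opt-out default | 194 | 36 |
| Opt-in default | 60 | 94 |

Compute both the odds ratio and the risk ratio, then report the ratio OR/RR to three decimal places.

Cells: a = 194, b = 36, c = 60, d = 94.
OR = (194·94)/(36·60) = 18236/2160 = 8.44259
Risk in exposed = 194/230 = 0.84348; risk in unexposed = 60/154 = 0.38961; RR = 2.16493
OR/RR = 8.44259 / 2.16493 = 3.89971
The outcome is not rare, so the OR lies further from 1 than the RR.

3.900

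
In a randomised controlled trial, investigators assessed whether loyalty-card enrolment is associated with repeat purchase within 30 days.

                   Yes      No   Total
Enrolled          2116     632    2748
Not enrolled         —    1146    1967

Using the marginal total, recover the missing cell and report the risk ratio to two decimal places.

The missing cell is in the unexposed row: 1967 − 1146 = 821.
So a = 2116, b = 632, c = 821, d = 1146.
RR = [a/(a+b)] / [c/(c+d)] = (2116/2748) / (821/1967) = 0.77001/0.41739 = 1.84485

1.84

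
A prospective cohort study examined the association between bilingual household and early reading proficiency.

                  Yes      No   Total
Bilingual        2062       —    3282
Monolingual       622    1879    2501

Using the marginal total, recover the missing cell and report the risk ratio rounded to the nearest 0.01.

2.53

The missing cell is in the exposed row: 3282 − 2062 = 1220.
So a = 2062, b = 1220, c = 622, d = 1879.
RR = [a/(a+b)] / [c/(c+d)] = (2062/3282) / (622/2501) = 0.62828/0.24870 = 2.52623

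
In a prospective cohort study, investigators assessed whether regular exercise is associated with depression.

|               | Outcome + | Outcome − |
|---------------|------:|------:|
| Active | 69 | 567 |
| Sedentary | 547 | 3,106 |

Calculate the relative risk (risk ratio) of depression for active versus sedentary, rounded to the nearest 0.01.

Cells: a = 69, b = 567, c = 547, d = 3106.
Risk in exposed = 69/636 = 0.10849; risk in unexposed = 547/3653 = 0.14974.
RR = 0.10849 / 0.14974 = 0.72453
The risk is 28% lower among the exposed than among the unexposed.

0.72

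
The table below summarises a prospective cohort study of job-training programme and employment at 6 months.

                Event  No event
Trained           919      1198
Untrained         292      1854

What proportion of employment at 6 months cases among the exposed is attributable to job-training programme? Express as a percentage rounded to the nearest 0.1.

68.7

Cells: a = 919, b = 1198, c = 292, d = 1854.
Risk in exposed = 919/2117 = 0.43410; risk in unexposed = 292/2146 = 0.13607.
RR = 0.43410/0.13607 = 3.19037
AR% = (RR − 1)/RR × 100 = (3.19037 − 1)/3.19037 × 100 = 68.6557%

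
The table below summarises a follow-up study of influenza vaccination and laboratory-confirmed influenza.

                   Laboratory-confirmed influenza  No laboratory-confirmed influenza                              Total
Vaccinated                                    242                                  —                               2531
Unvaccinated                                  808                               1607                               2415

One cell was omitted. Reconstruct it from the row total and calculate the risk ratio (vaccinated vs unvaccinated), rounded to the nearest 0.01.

The missing cell is in the exposed row: 2531 − 242 = 2289.
So a = 242, b = 2289, c = 808, d = 1607.
RR = [a/(a+b)] / [c/(c+d)] = (242/2531) / (808/2415) = 0.09561/0.33458 = 0.28578

0.29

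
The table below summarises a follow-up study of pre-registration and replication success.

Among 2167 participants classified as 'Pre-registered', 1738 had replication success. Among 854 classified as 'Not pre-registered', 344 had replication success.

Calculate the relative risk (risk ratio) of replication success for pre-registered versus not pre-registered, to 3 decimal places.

From the description: a = 1738, b = 429, c = 344, d = 510.
Risk in exposed = 1738/2167 = 0.80203; risk in unexposed = 344/854 = 0.40281.
RR = 0.80203 / 0.40281 = 1.99109
The risk among the exposed is 1.99 times that among the unexposed.

1.991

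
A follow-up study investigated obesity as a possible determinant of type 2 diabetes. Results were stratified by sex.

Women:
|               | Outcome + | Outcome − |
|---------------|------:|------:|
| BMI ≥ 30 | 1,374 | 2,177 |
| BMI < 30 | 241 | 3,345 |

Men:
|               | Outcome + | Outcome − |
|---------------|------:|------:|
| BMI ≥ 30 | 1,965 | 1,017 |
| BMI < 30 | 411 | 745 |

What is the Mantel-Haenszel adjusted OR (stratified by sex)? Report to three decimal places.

5.717

OR_MH = Σ(aᵢdᵢ/nᵢ) / Σ(bᵢcᵢ/nᵢ), where nᵢ is the stratum total.
Stratum 1 (Women): n = 7137; a·d/n = 1374·3345/7137 = 643.9723; b·c/n = 2177·241/7137 = 73.5123
Stratum 2 (Men): n = 4138; a·d/n = 1965·745/4138 = 353.7760; b·c/n = 1017·411/4138 = 101.0118
OR_MH = (643.9723 + 353.7760) / (73.5123 + 101.0118) = 997.7482 / 174.5241 = 5.71697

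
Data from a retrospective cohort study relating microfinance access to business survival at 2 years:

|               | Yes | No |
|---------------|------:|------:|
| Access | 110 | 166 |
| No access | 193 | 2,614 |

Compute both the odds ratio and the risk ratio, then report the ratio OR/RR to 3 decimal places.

1.548

Cells: a = 110, b = 166, c = 193, d = 2614.
OR = (110·2614)/(166·193) = 287540/32038 = 8.97497
Risk in exposed = 110/276 = 0.39855; risk in unexposed = 193/2807 = 0.06876; RR = 5.79654
OR/RR = 8.97497 / 5.79654 = 1.54833
The outcome is not rare, so the OR lies further from 1 than the RR.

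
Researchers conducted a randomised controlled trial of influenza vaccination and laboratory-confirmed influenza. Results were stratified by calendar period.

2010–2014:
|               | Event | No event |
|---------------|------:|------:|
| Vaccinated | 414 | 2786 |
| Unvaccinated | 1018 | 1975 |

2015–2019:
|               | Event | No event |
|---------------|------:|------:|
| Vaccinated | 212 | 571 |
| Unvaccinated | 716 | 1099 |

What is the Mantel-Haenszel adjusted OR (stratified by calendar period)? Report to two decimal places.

OR_MH = Σ(aᵢdᵢ/nᵢ) / Σ(bᵢcᵢ/nᵢ), where nᵢ is the stratum total.
Stratum 1 (2010–2014): n = 6193; a·d/n = 414·1975/6193 = 132.0281; b·c/n = 2786·1018/6193 = 457.9603
Stratum 2 (2015–2019): n = 2598; a·d/n = 212·1099/2598 = 89.6798; b·c/n = 571·716/2598 = 157.3657
OR_MH = (132.0281 + 89.6798) / (457.9603 + 157.3657) = 221.7078 / 615.3259 = 0.36031

0.36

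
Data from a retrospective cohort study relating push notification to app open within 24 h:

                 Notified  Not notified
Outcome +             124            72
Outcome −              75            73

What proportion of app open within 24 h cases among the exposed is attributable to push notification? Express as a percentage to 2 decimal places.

20.31

Reading the table with exposure as columns: a = 124 (Notified, case), b = 75 (Notified, non-case), c = 72 (Not notified, case), d = 73.
Risk in exposed = 124/199 = 0.62312; risk in unexposed = 72/145 = 0.49655.
RR = 0.62312/0.49655 = 1.25489
AR% = (RR − 1)/RR × 100 = (1.25489 − 1)/1.25489 × 100 = 20.3115%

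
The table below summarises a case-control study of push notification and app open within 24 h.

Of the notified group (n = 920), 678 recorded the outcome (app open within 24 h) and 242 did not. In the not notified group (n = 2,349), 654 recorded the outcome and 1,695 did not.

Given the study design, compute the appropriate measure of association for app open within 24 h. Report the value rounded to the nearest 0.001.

From the description: a = 678, b = 242, c = 654, d = 1695.
This is a case-control study: participants were sampled on outcome status, so risks in the source population cannot be estimated directly — relative risk is not valid here. The odds ratio is the appropriate measure.
OR = (a·d)/(b·c) = (678 × 1695) / (242 × 654) = 1149210 / 158268 = 7.26116

7.261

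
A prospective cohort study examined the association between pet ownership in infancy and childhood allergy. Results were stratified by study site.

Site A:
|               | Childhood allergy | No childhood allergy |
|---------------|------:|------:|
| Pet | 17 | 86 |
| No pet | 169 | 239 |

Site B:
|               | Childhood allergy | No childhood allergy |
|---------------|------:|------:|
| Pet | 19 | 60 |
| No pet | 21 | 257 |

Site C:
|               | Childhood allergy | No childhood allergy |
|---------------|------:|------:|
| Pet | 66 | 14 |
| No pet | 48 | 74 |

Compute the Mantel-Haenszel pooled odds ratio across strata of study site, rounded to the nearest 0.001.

1.298

OR_MH = Σ(aᵢdᵢ/nᵢ) / Σ(bᵢcᵢ/nᵢ), where nᵢ is the stratum total.
Stratum 1 (Site A): n = 511; a·d/n = 17·239/511 = 7.9511; b·c/n = 86·169/511 = 28.4423
Stratum 2 (Site B): n = 357; a·d/n = 19·257/357 = 13.6779; b·c/n = 60·21/357 = 3.5294
Stratum 3 (Site C): n = 202; a·d/n = 66·74/202 = 24.1782; b·c/n = 14·48/202 = 3.3267
OR_MH = (7.9511 + 13.6779 + 24.1782) / (28.4423 + 3.5294 + 3.3267) = 45.8072 / 35.2984 = 1.29771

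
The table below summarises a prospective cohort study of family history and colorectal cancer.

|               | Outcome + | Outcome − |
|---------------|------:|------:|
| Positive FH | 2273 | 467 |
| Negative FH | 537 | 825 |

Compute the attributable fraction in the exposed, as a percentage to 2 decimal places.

52.47

Cells: a = 2273, b = 467, c = 537, d = 825.
Risk in exposed = 2273/2740 = 0.82956; risk in unexposed = 537/1362 = 0.39427.
RR = 0.82956/0.39427 = 2.10403
AR% = (RR − 1)/RR × 100 = (2.10403 − 1)/2.10403 × 100 = 52.4721%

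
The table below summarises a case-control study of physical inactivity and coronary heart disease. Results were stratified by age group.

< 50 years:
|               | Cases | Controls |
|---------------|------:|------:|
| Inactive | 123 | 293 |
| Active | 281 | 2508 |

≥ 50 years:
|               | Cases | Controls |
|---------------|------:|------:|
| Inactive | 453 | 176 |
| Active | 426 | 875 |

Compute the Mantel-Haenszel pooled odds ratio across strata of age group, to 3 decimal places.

OR_MH = Σ(aᵢdᵢ/nᵢ) / Σ(bᵢcᵢ/nᵢ), where nᵢ is the stratum total.
Stratum 1 (< 50 years): n = 3205; a·d/n = 123·2508/3205 = 96.2509; b·c/n = 293·281/3205 = 25.6889
Stratum 2 (≥ 50 years): n = 1930; a·d/n = 453·875/1930 = 205.3756; b·c/n = 176·426/1930 = 38.8477
OR_MH = (96.2509 + 205.3756) / (25.6889 + 38.8477) = 301.6265 / 64.5366 = 4.67373

4.674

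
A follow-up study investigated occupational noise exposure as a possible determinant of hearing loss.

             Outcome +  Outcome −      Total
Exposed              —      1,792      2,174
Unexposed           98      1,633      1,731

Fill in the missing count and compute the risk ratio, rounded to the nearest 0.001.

The missing cell is in the exposed row: 2174 − 1792 = 382.
So a = 382, b = 1792, c = 98, d = 1633.
RR = [a/(a+b)] / [c/(c+d)] = (382/2174) / (98/1731) = 0.17571/0.05661 = 3.10366

3.104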